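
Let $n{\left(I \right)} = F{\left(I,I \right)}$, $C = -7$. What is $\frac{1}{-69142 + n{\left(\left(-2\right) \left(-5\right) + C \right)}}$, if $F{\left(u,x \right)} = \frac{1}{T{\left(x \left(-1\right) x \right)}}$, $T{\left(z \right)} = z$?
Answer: $- \frac{9}{622279} \approx -1.4463 \cdot 10^{-5}$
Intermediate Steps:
$F{\left(u,x \right)} = - \frac{1}{x^{2}}$ ($F{\left(u,x \right)} = \frac{1}{x \left(-1\right) x} = \frac{1}{- x x} = \frac{1}{\left(-1\right) x^{2}} = - \frac{1}{x^{2}}$)
$n{\left(I \right)} = - \frac{1}{I^{2}}$
$\frac{1}{-69142 + n{\left(\left(-2\right) \left(-5\right) + C \right)}} = \frac{1}{-69142 - \frac{1}{\left(\left(-2\right) \left(-5\right) - 7\right)^{2}}} = \frac{1}{-69142 - \frac{1}{\left(10 - 7\right)^{2}}} = \frac{1}{-69142 - \frac{1}{9}} = \frac{1}{- \frac{622279}{9}} = - \frac{9}{622279}$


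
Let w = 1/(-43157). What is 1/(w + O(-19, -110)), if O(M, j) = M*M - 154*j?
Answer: 43157/746659256 ≈ 5.7800e-5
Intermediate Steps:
O(M, j) = M² - 154*j
w = -1/43157 ≈ -2.3171e-5
1/(w + O(-19, -110)) = 1/(-1/43157 + ((-19)² - 154*(-110))) = 1/(-1/43157 + (361 + 16940)) = 1/(-1/43157 + 17301) = 1/(746659256/43157) = 43157/746659256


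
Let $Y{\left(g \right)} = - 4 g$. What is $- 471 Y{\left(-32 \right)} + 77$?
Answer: $-60211$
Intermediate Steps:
$- 471 Y{\left(-32 \right)} + 77 = - 471 \left(\left(-4\right) \left(-32\right)\right) + 77 = \left(-471\right) 128 + 77 = -60288 + 77 = -60211$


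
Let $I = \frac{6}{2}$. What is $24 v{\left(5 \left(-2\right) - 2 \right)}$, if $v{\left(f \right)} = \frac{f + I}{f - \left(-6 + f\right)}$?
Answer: $-36$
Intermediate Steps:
$I = 3$ ($I = 6 \cdot \frac{1}{2} = 3$)
$v{\left(f \right)} = \frac{1}{2} + \frac{f}{6}$ ($v{\left(f \right)} = \frac{f + 3}{f - \left(-6 + f\right)} = \frac{3 + f}{6} = \left(3 + f\right) \frac{1}{6} = \frac{1}{2} + \frac{f}{6}$)
$24 v{\left(5 \left(-2\right) - 2 \right)} = 24 \left(\frac{1}{2} + \frac{5 \left(-2\right) - 2}{6}\right) = 24 \left(\frac{1}{2} + \frac{-10 - 2}{6}\right) = 24 \left(\frac{1}{2} + \frac{1}{6} \left(-12\right)\right) = 24 \left(\frac{1}{2} - 2\right) = 24 \left(- \frac{3}{2}\right) = -36$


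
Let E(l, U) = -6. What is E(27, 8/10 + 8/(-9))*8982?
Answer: -53892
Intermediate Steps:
E(27, 8/10 + 8/(-9))*8982 = -6*8982 = -53892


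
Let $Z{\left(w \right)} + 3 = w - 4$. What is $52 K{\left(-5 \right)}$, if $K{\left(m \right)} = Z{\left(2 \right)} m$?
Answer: $1300$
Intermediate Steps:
$Z{\left(w \right)} = -7 + w$ ($Z{\left(w \right)} = -3 + \left(w - 4\right) = -3 + \left(-4 + w\right) = -7 + w$)
$K{\left(m \right)} = - 5 m$ ($K{\left(m \right)} = \left(-7 + 2\right) m = - 5 m$)
$52 K{\left(-5 \right)} = 52 \left(\left(-5\right) \left(-5\right)\right) = 52 \cdot 25 = 1300$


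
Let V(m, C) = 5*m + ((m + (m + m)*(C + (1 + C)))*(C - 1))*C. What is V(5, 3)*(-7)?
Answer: -3325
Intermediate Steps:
V(m, C) = 5*m + C*(-1 + C)*(m + 2*m*(1 + 2*C)) (V(m, C) = 5*m + ((m + (2*m)*(1 + 2*C))*(-1 + C))*C = 5*m + ((m + 2*m*(1 + 2*C))*(-1 + C))*C = 5*m + ((-1 + C)*(m + 2*m*(1 + 2*C)))*C = 5*m + C*(-1 + C)*(m + 2*m*(1 + 2*C)))
V(5, 3)*(-7) = (5*(5 - 1*3² - 3*3 + 4*3³))*(-7) = (5*(5 - 1*9 - 9 + 4*27))*(-7) = (5*(5 - 9 - 9 + 108))*(-7) = (5*95)*(-7) = 475*(-7) = -3325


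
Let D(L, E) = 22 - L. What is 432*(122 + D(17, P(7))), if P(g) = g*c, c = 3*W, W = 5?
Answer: 54864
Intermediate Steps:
c = 15 (c = 3*5 = 15)
P(g) = 15*g (P(g) = g*15 = 15*g)
432*(122 + D(17, P(7))) = 432*(122 + (22 - 1*17)) = 432*(122 + (22 - 17)) = 432*(122 + 5) = 432*127 = 54864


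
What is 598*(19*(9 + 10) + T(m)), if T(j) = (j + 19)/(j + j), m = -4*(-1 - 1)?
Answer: 1735097/8 ≈ 2.1689e+5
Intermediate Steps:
m = 8 (m = -4*(-2) = 8)
T(j) = (19 + j)/(2*j) (T(j) = (19 + j)/((2*j)) = (19 + j)*(1/(2*j)) = (19 + j)/(2*j))
598*(19*(9 + 10) + T(m)) = 598*(19*(9 + 10) + (½)*(19 + 8)/8) = 598*(19*19 + (½)*(⅛)*27) = 598*(361 + 27/16) = 598*(5803/16) = 1735097/8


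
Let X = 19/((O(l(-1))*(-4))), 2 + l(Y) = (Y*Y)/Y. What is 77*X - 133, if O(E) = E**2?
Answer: -6251/36 ≈ -173.64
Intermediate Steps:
l(Y) = -2 + Y (l(Y) = -2 + (Y*Y)/Y = -2 + Y**2/Y = -2 + Y)
X = -19/36 (X = 19/(((-2 - 1)**2*(-4))) = 19/(((-3)**2*(-4))) = 19/((9*(-4))) = 19/(-36) = 19*(-1/36) = -19/36 ≈ -0.52778)
77*X - 133 = 77*(-19/36) - 133 = -1463/36 - 133 = -6251/36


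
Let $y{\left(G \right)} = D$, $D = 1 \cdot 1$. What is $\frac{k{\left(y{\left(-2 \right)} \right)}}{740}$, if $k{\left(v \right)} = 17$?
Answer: $\frac{17}{740} \approx 0.022973$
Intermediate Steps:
$D = 1$
$y{\left(G \right)} = 1$
$\frac{k{\left(y{\left(-2 \right)} \right)}}{740} = \frac{17}{740}$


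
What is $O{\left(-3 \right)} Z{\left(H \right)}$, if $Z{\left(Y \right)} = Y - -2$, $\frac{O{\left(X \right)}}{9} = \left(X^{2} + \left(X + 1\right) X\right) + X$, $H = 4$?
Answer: $648$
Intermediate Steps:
$O{\left(X \right)} = 9 X + 9 X^{2} + 9 X \left(1 + X\right)$ ($O{\left(X \right)} = 9 \left(\left(X^{2} + \left(X + 1\right) X\right) + X\right) = 9 \left(\left(X^{2} + \left(1 + X\right) X\right) + X\right) = 9 \left(\left(X^{2} + X \left(1 + X\right)\right) + X\right) = 9 \left(X + X^{2} + X \left(1 + X\right)\right) = 9 X + 9 X^{2} + 9 X \left(1 + X\right)$)
$Z{\left(Y \right)} = 2 + Y$ ($Z{\left(Y \right)} = Y + 2 = 2 + Y$)
$O{\left(-3 \right)} Z{\left(H \right)} = 18 \left(-3\right) \left(1 - 3\right) \left(2 + 4\right) = 18 \left(-3\right) \left(-2\right) 6 = 108 \cdot 6 = 648$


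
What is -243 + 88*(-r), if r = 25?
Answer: -2443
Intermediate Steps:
-243 + 88*(-r) = -243 + 88*(-1*25) = -243 + 88*(-25) = -243 - 2200 = -2443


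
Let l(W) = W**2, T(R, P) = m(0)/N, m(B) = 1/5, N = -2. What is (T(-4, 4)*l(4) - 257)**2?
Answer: 1671849/25 ≈ 66874.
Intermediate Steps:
m(B) = 1/5
T(R, P) = -1/10 (T(R, P) = (1/5)/(-2) = (1/5)*(-1/2) = -1/10)
(T(-4, 4)*l(4) - 257)**2 = (-1/10*4**2 - 257)**2 = (-1/10*16 - 257)**2 = (-8/5 - 257)**2 = (-1293/5)**2 = 1671849/25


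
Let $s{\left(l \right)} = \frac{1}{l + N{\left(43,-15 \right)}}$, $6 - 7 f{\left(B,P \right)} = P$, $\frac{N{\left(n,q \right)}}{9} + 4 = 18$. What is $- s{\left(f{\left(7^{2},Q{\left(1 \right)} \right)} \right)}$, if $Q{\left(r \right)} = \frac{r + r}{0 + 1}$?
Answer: $- \frac{7}{886} \approx -0.0079007$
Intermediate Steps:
$N{\left(n,q \right)} = 126$ ($N{\left(n,q \right)} = -36 + 9 \cdot 18 = -36 + 162 = 126$)
$Q{\left(r \right)} = 2 r$ ($Q{\left(r \right)} = \frac{2 r}{1} = 2 r 1 = 2 r$)
$f{\left(B,P \right)} = \frac{6}{7} - \frac{P}{7}$
$s{\left(l \right)} = \frac{1}{126 + l}$ ($s{\left(l \right)} = \frac{1}{l + 126} = \frac{1}{126 + l}$)
$- s{\left(f{\left(7^{2},Q{\left(1 \right)} \right)} \right)} = - \frac{1}{126 + \left(\frac{6}{7} - \frac{2 \cdot 1}{7}\right)} = - \frac{1}{126 + \left(\frac{6}{7} - \frac{2}{7}\right)} = - \frac{1}{126 + \frac{4}{7}} = - \frac{1}{\frac{886}{7}} = \left(-1\right) \frac{7}{886} = - \frac{7}{886}$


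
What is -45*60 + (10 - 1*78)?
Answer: -2768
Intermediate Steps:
-45*60 + (10 - 1*78) = -2700 + (10 - 78) = -2700 - 68 = -2768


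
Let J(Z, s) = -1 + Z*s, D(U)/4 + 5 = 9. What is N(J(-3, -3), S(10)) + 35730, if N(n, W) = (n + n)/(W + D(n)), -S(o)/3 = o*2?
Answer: 393026/11 ≈ 35730.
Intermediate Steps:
D(U) = 16 (D(U) = -20 + 4*9 = -20 + 36 = 16)
S(o) = -6*o (S(o) = -3*o*2 = -6*o)
N(n, W) = 2*n/(16 + W) (N(n, W) = (n + n)/(W + 16) = (2*n)/(16 + W) = 2*n/(16 + W))
N(J(-3, -3), S(10)) + 35730 = 2*(-1 - 3*(-3))/(16 - 6*10) + 35730 = 2*(-1 + 9)/(16 - 60) + 35730 = 2*8/(-44) + 35730 = 2*8*(-1/44) + 35730 = -4/11 + 35730 = 393026/11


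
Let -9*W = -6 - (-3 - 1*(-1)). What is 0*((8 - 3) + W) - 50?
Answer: -50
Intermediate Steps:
W = 4/9 (W = -(-6 - (-3 - 1*(-1)))/9 = -(-6 - (-3 + 1))/9 = -(-6 - 1*(-2))/9 = -(-6 + 2)/9 = -⅑*(-4) = 4/9 ≈ 0.44444)
0*((8 - 3) + W) - 50 = 0*((8 - 3) + 4/9) - 50 = 0*(5 + 4/9) - 50 = 0*(49/9) - 50 = 0 - 50 = -50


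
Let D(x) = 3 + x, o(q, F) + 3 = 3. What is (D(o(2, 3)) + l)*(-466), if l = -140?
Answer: 63842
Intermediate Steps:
o(q, F) = 0 (o(q, F) = -3 + 3 = 0)
(D(o(2, 3)) + l)*(-466) = ((3 + 0) - 140)*(-466) = (3 - 140)*(-466) = -137*(-466) = 63842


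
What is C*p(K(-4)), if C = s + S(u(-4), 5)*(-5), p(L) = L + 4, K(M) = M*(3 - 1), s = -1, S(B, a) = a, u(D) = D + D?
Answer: 104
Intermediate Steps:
u(D) = 2*D
K(M) = 2*M (K(M) = M*2 = 2*M)
p(L) = 4 + L
C = -26 (C = -1 + 5*(-5) = -1 - 25 = -26)
C*p(K(-4)) = -26*(4 + 2*(-4)) = -26*(4 - 8) = -26*(-4) = 104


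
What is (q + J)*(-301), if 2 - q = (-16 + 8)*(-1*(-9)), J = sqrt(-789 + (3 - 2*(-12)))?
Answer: -22274 - 301*I*sqrt(762) ≈ -22274.0 - 8308.9*I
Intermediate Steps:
J = I*sqrt(762) (J = sqrt(-789 + (3 + 24)) = sqrt(-789 + 27) = sqrt(-762) = I*sqrt(762) ≈ 27.604*I)
q = 74 (q = 2 - (-16 + 8)*(-1*(-9)) = 2 - (-8)*9 = 2 - 1*(-72) = 2 + 72 = 74)
(q + J)*(-301) = (74 + I*sqrt(762))*(-301) = -22274 - 301*I*sqrt(762)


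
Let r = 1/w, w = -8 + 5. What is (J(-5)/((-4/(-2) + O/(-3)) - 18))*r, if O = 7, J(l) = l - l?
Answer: 0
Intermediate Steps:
J(l) = 0
w = -3
r = -⅓ (r = 1/(-3) = -⅓ ≈ -0.33333)
(J(-5)/((-4/(-2) + O/(-3)) - 18))*r = (0/((-4/(-2) + 7/(-3)) - 18))*(-⅓) = (0/((-4*(-½) + 7*(-⅓)) - 18))*(-⅓) = (0/((2 - 7/3) - 18))*(-⅓) = (0/(-⅓ - 18))*(-⅓) = (0/(-55/3))*(-⅓) = -3/55*0*(-⅓) = 0*(-⅓) = 0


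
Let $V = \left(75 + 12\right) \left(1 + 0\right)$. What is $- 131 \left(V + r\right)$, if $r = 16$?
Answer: $-13493$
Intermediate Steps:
$V = 87$ ($V = 87 \cdot 1 = 87$)
$- 131 \left(V + r\right) = - 131 \left(87 + 16\right) = \left(-131\right) 103 = -13493$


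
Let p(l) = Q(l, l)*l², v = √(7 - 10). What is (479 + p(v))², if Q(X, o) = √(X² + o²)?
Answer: 229387 - 2874*I*√6 ≈ 2.2939e+5 - 7039.8*I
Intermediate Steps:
v = I*√3 (v = √(-3) = I*√3 ≈ 1.732*I)
p(l) = √2*l²*√(l²) (p(l) = √(l² + l²)*l² = √(2*l²)*l² = (√2*√(l²))*l² = √2*l²*√(l²))
(479 + p(v))² = (479 + √2*(I*√3)²*√((I*√3)²))² = (479 + √2*(-3)*√(-3))² = (479 + √2*(-3)*(I*√3))² = (479 - 3*I*√6)²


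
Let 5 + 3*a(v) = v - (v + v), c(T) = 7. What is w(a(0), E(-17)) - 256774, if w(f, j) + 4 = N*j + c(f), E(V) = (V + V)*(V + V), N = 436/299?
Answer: -76270513/299 ≈ -2.5509e+5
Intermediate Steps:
N = 436/299 (N = 436*(1/299) = 436/299 ≈ 1.4582)
a(v) = -5/3 - v/3 (a(v) = -5/3 + (v - (v + v))/3 = -5/3 + (v - 2*v)/3 = -5/3 + (-v)/3 = -5/3 - v/3)
E(V) = 4*V² (E(V) = (2*V)*(2*V) = 4*V²)
w(f, j) = 3 + 436*j/299 (w(f, j) = -4 + (436*j/299 + 7) = -4 + (7 + 436*j/299) = 3 + 436*j/299)
w(a(0), E(-17)) - 256774 = (3 + 436*(4*(-17)²)/299) - 256774 = (3 + 436*(4*289)/299) - 256774 = (3 + (436/299)*1156) - 256774 = (3 + 504016/299) - 256774 = 504913/299 - 256774 = -76270513/299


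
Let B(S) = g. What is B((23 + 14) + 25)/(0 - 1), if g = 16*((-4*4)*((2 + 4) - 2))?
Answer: 1024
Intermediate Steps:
g = -1024 (g = 16*(-16*(6 - 2)) = 16*(-16*4) = 16*(-64) = -1024)
B(S) = -1024
B((23 + 14) + 25)/(0 - 1) = -1024/(0 - 1) = -1024/(-1) = -1024*(-1) = 1024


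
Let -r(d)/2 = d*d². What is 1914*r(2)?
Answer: -30624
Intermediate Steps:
r(d) = -2*d³ (r(d) = -2*d*d² = -2*d³)
1914*r(2) = 1914*(-2*2³) = 1914*(-2*8) = 1914*(-16) = -30624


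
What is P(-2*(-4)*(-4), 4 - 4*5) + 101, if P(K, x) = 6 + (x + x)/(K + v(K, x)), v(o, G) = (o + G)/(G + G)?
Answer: 6591/61 ≈ 108.05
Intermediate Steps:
v(o, G) = (G + o)/(2*G) (v(o, G) = (G + o)/((2*G)) = (G + o)*(1/(2*G)) = (G + o)/(2*G))
P(K, x) = 6 + 2*x/(K + (K + x)/(2*x)) (P(K, x) = 6 + (x + x)/(K + (x + K)/(2*x)) = 6 + (2*x)/(K + (K + x)/(2*x)) = 6 + 2*x/(K + (K + x)/(2*x)))
P(-2*(-4)*(-4), 4 - 4*5) + 101 = 2*(3*(-2*(-4)*(-4)) + 3*(4 - 4*5) + 2*(4 - 4*5)*((4 - 4*5) + 3*(-2*(-4)*(-4))))/(-2*(-4)*(-4) + (4 - 4*5) + 2*(-2*(-4)*(-4))*(4 - 4*5)) + 101 = 2*(3*(8*(-4)) + 3*(4 - 20) + 2*(4 - 20)*((4 - 20) + 3*(8*(-4))))/(8*(-4) + (4 - 20) + 2*(8*(-4))*(4 - 20)) + 101 = 2*(3*(-32) + 3*(-16) + 2*(-16)*(-16 + 3*(-32)))/(-32 - 16 + 2*(-32)*(-16)) + 101 = 2*(-96 - 48 + 2*(-16)*(-16 - 96))/(-32 - 16 + 1024) + 101 = 2*(-96 - 48 + 2*(-16)*(-112))/976 + 101 = 2*(1/976)*(-96 - 48 + 3584) + 101 = 2*(1/976)*3440 + 101 = 430/61 + 101 = 6591/61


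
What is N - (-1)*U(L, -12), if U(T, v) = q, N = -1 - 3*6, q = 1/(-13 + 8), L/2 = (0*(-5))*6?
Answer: -96/5 ≈ -19.200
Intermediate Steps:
L = 0 (L = 2*((0*(-5))*6) = 2*(0*6) = 2*0 = 0)
q = -⅕ (q = 1/(-5) = -⅕ ≈ -0.20000)
N = -19 (N = -1 - 18 = -19)
U(T, v) = -⅕
N - (-1)*U(L, -12) = -19 - (-1)*(-1)/5 = -19 - 1*⅕ = -19 - ⅕ = -96/5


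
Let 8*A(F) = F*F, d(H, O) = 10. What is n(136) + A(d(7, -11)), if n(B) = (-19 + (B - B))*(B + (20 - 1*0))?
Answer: -5903/2 ≈ -2951.5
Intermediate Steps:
n(B) = -380 - 19*B (n(B) = (-19 + 0)*(B + (20 + 0)) = -19*(B + 20) = -19*(20 + B) = -380 - 19*B)
A(F) = F²/8 (A(F) = (F*F)/8 = F²/8)
n(136) + A(d(7, -11)) = (-380 - 19*136) + (⅛)*10² = (-380 - 2584) + (⅛)*100 = -2964 + 25/2 = -5903/2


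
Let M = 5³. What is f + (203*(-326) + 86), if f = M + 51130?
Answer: -14837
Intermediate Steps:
M = 125
f = 51255 (f = 125 + 51130 = 51255)
f + (203*(-326) + 86) = 51255 + (203*(-326) + 86) = 51255 + (-66178 + 86) = 51255 - 66092 = -14837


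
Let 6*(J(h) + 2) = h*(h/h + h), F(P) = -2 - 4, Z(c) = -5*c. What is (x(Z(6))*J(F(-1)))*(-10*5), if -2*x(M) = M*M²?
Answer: -2025000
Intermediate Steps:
F(P) = -6
x(M) = -M³/2 (x(M) = -M*M²/2 = -M³/2)
J(h) = -2 + h*(1 + h)/6 (J(h) = -2 + (h*(h/h + h))/6 = -2 + (h*(1 + h))/6 = -2 + h*(1 + h)/6)
(x(Z(6))*J(F(-1)))*(-10*5) = ((-(-5*6)³/2)*(-2 + (⅙)*(-6) + (⅙)*(-6)²))*(-10*5) = ((-½*(-30)³)*(-2 - 1 + (⅙)*36))*(-50) = ((-½*(-27000))*(-2 - 1 + 6))*(-50) = (13500*3)*(-50) = 40500*(-50) = -2025000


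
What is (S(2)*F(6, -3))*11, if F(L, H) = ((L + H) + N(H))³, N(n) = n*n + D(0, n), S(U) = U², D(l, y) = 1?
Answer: 96668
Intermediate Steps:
N(n) = 1 + n² (N(n) = n*n + 1 = n² + 1 = 1 + n²)
F(L, H) = (1 + H + L + H²)³ (F(L, H) = ((L + H) + (1 + H²))³ = ((H + L) + (1 + H²))³ = (1 + H + L + H²)³)
(S(2)*F(6, -3))*11 = (2²*(1 - 3 + 6 + (-3)²)³)*11 = (4*(1 - 3 + 6 + 9)³)*11 = (4*13³)*11 = (4*2197)*11 = 8788*11 = 96668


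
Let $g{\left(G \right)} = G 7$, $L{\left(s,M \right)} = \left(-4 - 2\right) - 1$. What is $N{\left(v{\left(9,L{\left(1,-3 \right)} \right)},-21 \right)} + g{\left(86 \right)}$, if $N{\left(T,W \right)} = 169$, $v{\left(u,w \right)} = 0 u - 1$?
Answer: $771$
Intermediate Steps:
$L{\left(s,M \right)} = -7$ ($L{\left(s,M \right)} = -6 - 1 = -7$)
$v{\left(u,w \right)} = -1$ ($v{\left(u,w \right)} = 0 - 1 = -1$)
$g{\left(G \right)} = 7 G$
$N{\left(v{\left(9,L{\left(1,-3 \right)} \right)},-21 \right)} + g{\left(86 \right)} = 169 + 7 \cdot 86 = 169 + 602 = 771$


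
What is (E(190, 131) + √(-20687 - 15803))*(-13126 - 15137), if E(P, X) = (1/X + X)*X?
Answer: -485049606 - 28263*I*√36490 ≈ -4.8505e+8 - 5.3989e+6*I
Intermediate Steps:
E(P, X) = X*(X + 1/X) (E(P, X) = (1/X + X)*X = (X + 1/X)*X = X*(X + 1/X))
(E(190, 131) + √(-20687 - 15803))*(-13126 - 15137) = ((1 + 131²) + √(-20687 - 15803))*(-13126 - 15137) = ((1 + 17161) + √(-36490))*(-28263) = (17162 + I*√36490)*(-28263) = -485049606 - 28263*I*√36490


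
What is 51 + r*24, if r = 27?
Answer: 699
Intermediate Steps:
51 + r*24 = 51 + 27*24 = 51 + 648 = 699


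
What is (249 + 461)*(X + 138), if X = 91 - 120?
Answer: 77390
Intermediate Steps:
X = -29
(249 + 461)*(X + 138) = (249 + 461)*(-29 + 138) = 710*109 = 77390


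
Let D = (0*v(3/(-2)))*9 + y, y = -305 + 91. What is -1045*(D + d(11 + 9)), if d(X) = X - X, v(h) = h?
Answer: 223630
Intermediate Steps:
y = -214
D = -214 (D = (0*(3/(-2)))*9 - 214 = (0*(3*(-½)))*9 - 214 = (0*(-3/2))*9 - 214 = 0*9 - 214 = 0 - 214 = -214)
d(X) = 0
-1045*(D + d(11 + 9)) = -1045*(-214 + 0) = -1045*(-214) = 223630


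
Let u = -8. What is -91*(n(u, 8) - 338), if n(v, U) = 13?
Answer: 29575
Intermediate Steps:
-91*(n(u, 8) - 338) = -91*(13 - 338) = -91*(-325) = 29575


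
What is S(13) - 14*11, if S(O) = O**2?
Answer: 15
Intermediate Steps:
S(13) - 14*11 = 13**2 - 14*11 = 169 - 1*154 = 169 - 154 = 15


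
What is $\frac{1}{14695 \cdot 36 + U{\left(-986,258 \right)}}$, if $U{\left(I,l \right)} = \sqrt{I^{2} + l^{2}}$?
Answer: $\frac{26451}{13993056082} - \frac{\sqrt{259690}}{139930560820} \approx 1.8867 \cdot 10^{-6}$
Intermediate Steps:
$\frac{1}{14695 \cdot 36 + U{\left(-986,258 \right)}} = \frac{1}{14695 \cdot 36 + \sqrt{\left(-986\right)^{2} + 258^{2}}} = \frac{1}{529020 + \sqrt{972196 + 66564}} = \frac{1}{529020 + \sqrt{1038760}} = \frac{1}{529020 + 2 \sqrt{259690}}$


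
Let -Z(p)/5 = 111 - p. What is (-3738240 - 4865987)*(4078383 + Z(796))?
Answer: -35120802602416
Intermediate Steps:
Z(p) = -555 + 5*p (Z(p) = -5*(111 - p) = -555 + 5*p)
(-3738240 - 4865987)*(4078383 + Z(796)) = (-3738240 - 4865987)*(4078383 + (-555 + 5*796)) = -8604227*(4078383 + (-555 + 3980)) = -8604227*(4078383 + 3425) = -8604227*4081808 = -35120802602416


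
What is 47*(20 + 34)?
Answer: 2538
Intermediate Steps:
47*(20 + 34) = 47*54 = 2538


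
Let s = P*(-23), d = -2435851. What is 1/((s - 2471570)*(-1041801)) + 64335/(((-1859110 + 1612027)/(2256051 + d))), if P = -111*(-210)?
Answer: 12081894072551204782361/258072005528639700 ≈ 46816.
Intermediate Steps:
P = 23310
s = -536130 (s = 23310*(-23) = -536130)
1/((s - 2471570)*(-1041801)) + 64335/(((-1859110 + 1612027)/(2256051 + d))) = 1/(-536130 - 2471570*(-1041801)) + 64335/(((-1859110 + 1612027)/(2256051 - 2435851))) = -1/1041801/(-3007700) + 64335/((-247083/(-179800))) = -1/3007700*(-1/1041801) + 64335/((-247083*(-1/179800))) = 1/3133424867700 + 64335/(247083/179800) = 1/3133424867700 + 64335*(179800/247083) = 1/3133424867700 + 3855811000/82361 = 12081894072551204782361/258072005528639700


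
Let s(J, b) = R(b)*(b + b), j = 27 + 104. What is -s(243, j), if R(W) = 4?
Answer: -1048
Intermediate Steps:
j = 131
s(J, b) = 8*b (s(J, b) = 4*(b + b) = 4*(2*b) = 8*b)
-s(243, j) = -8*131 = -1*1048 = -1048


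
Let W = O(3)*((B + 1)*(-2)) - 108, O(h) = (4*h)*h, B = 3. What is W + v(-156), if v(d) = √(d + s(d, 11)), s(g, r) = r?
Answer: -396 + I*√145 ≈ -396.0 + 12.042*I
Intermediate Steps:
O(h) = 4*h²
v(d) = √(11 + d) (v(d) = √(d + 11) = √(11 + d))
W = -396 (W = (4*3²)*((3 + 1)*(-2)) - 108 = (4*9)*(4*(-2)) - 108 = 36*(-8) - 108 = -288 - 108 = -396)
W + v(-156) = -396 + √(11 - 156) = -396 + √(-145) = -396 + I*√145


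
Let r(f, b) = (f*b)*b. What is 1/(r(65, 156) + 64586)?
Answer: 1/1646426 ≈ 6.0738e-7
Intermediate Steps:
r(f, b) = f*b² (r(f, b) = (b*f)*b = f*b²)
1/(r(65, 156) + 64586) = 1/(65*156² + 64586) = 1/(65*24336 + 64586) = 1/(1581840 + 64586) = 1/1646426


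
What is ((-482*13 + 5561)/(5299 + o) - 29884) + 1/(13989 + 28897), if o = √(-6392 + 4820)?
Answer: 3*(-854403482*√393 + 2263752103769*I)/(42886*(-5299*I + 2*√393)) ≈ -29884.0 + 0.00099546*I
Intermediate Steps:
o = 2*I*√393 (o = √(-1572) = 2*I*√393 ≈ 39.648*I)
((-482*13 + 5561)/(5299 + o) - 29884) + 1/(13989 + 28897) = ((-482*13 + 5561)/(5299 + 2*I*√393) - 29884) + 1/(13989 + 28897) = ((-6266 + 5561)/(5299 + 2*I*√393) - 29884) + 1/42886 = (-705/(5299 + 2*I*√393) - 29884) + 1/42886 = (-29884 - 705/(5299 + 2*I*√393)) + 1/42886 = -1281605223/42886 - 705/(5299 + 2*I*√393)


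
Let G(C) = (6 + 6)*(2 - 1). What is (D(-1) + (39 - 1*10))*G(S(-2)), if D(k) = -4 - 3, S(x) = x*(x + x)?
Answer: 264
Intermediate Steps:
S(x) = 2*x**2 (S(x) = x*(2*x) = 2*x**2)
G(C) = 12 (G(C) = 12*1 = 12)
D(k) = -7
(D(-1) + (39 - 1*10))*G(S(-2)) = (-7 + (39 - 1*10))*12 = (-7 + (39 - 10))*12 = (-7 + 29)*12 = 22*12 = 264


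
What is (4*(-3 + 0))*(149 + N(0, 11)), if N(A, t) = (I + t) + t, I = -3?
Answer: -2016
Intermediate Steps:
N(A, t) = -3 + 2*t (N(A, t) = (-3 + t) + t = -3 + 2*t)
(4*(-3 + 0))*(149 + N(0, 11)) = (4*(-3 + 0))*(149 + (-3 + 2*11)) = (4*(-3))*(149 + (-3 + 22)) = -12*(149 + 19) = -12*168 = -2016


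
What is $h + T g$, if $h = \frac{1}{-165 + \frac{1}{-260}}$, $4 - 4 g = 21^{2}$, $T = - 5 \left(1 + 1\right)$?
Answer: $\frac{93738165}{85802} \approx 1092.5$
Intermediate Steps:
$T = -10$ ($T = \left(-5\right) 2 = -10$)
$g = - \frac{437}{4}$ ($g = 1 - \frac{21^{2}}{4} = 1 - \frac{441}{4} = - \frac{437}{4} \approx -109.25$)
$h = - \frac{260}{42901}$ ($h = \frac{1}{-165 - \frac{1}{260}} = \frac{1}{- \frac{42901}{260}} = - \frac{260}{42901} \approx -0.0060605$)
$h + T g = - \frac{260}{42901} - - \frac{2185}{2} = - \frac{260}{42901} + \frac{2185}{2} = \frac{93738165}{85802}$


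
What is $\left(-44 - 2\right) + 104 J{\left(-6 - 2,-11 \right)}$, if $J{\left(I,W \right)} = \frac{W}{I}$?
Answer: $97$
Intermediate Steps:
$\left(-44 - 2\right) + 104 J{\left(-6 - 2,-11 \right)} = \left(-44 - 2\right) + 104 \left(- \frac{11}{-6 - 2}\right) = \left(-44 - 2\right) + 104 \left(- \frac{11}{-8}\right) = -46 + 104 \left(\left(-11\right) \left(- \frac{1}{8}\right)\right) = -46 + 104 \cdot \frac{11}{8} = -46 + 143 = 97$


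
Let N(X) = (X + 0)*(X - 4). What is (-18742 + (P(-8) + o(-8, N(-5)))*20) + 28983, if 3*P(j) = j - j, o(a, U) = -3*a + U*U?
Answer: 51221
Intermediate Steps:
N(X) = X*(-4 + X)
o(a, U) = U**2 - 3*a (o(a, U) = -3*a + U**2 = U**2 - 3*a)
P(j) = 0 (P(j) = (j - j)/3 = (1/3)*0 = 0)
(-18742 + (P(-8) + o(-8, N(-5)))*20) + 28983 = (-18742 + (0 + ((-5*(-4 - 5))**2 - 3*(-8)))*20) + 28983 = (-18742 + (0 + ((-5*(-9))**2 + 24))*20) + 28983 = (-18742 + (0 + (45**2 + 24))*20) + 28983 = (-18742 + (0 + (2025 + 24))*20) + 28983 = (-18742 + (0 + 2049)*20) + 28983 = (-18742 + 2049*20) + 28983 = (-18742 + 40980) + 28983 = 22238 + 28983 = 51221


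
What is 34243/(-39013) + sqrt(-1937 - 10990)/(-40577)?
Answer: -34243/39013 - I*sqrt(12927)/40577 ≈ -0.87773 - 0.002802*I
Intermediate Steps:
34243/(-39013) + sqrt(-1937 - 10990)/(-40577) = 34243*(-1/39013) + sqrt(-12927)*(-1/40577) = -34243/39013 + (I*sqrt(12927))*(-1/40577) = -34243/39013 - I*sqrt(12927)/40577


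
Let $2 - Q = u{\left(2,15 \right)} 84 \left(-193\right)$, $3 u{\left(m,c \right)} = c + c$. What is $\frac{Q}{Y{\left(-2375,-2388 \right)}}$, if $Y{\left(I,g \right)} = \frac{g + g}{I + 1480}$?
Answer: $\frac{72549595}{2388} \approx 30381.0$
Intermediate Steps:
$u{\left(m,c \right)} = \frac{2 c}{3}$ ($u{\left(m,c \right)} = \frac{c + c}{3} = \frac{2 c}{3}$)
$Q = 162122$ ($Q = 2 - \frac{2}{3} \cdot 15 \cdot 84 \left(-193\right) = 2 - 10 \cdot 84 \left(-193\right) = 2 - 840 \left(-193\right) = 2 - -162120 = 2 + 162120 = 162122$)
$Y{\left(I,g \right)} = \frac{2 g}{1480 + I}$
$\frac{Q}{Y{\left(-2375,-2388 \right)}} = \frac{162122}{2 \left(-2388\right) \frac{1}{1480 - 2375}} = \frac{162122}{2 \left(-2388\right) \frac{1}{-895}} = \frac{162122}{2 \left(-2388\right) \left(- \frac{1}{895}\right)} = \frac{162122}{\frac{4776}{895}} = 162122 \cdot \frac{895}{4776} = \frac{72549595}{2388}$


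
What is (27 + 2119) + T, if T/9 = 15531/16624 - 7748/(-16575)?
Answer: 15251048987/7065200 ≈ 2158.6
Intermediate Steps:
T = 89129787/7065200 (T = 9*(15531/16624 - 7748/(-16575)) = 9*(15531*(1/16624) - 7748*(-1/16575)) = 9*(15531/16624 + 596/1275) = 9*(29709929/21195600) = 89129787/7065200 ≈ 12.615)
(27 + 2119) + T = (27 + 2119) + 89129787/7065200 = 2146 + 89129787/7065200 = 15251048987/7065200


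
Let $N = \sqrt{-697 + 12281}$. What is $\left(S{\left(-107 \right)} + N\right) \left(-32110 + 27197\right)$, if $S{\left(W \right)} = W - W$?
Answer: $- 39304 \sqrt{181} \approx -5.2878 \cdot 10^{5}$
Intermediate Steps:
$S{\left(W \right)} = 0$
$N = 8 \sqrt{181}$ ($N = \sqrt{11584} = 8 \sqrt{181} \approx 107.63$)
$\left(S{\left(-107 \right)} + N\right) \left(-32110 + 27197\right) = \left(0 + 8 \sqrt{181}\right) \left(-32110 + 27197\right) = 8 \sqrt{181} \left(-4913\right) = - 39304 \sqrt{181}$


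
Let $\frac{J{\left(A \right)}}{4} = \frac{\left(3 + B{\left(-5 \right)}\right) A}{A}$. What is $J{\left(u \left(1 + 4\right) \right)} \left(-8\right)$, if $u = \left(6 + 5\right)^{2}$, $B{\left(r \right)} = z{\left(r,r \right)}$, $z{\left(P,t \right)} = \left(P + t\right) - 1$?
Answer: $256$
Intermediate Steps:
$z{\left(P,t \right)} = -1 + P + t$
$B{\left(r \right)} = -1 + 2 r$ ($B{\left(r \right)} = -1 + r + r = -1 + 2 r$)
$u = 121$ ($u = 11^{2} = 121$)
$J{\left(A \right)} = -32$ ($J{\left(A \right)} = 4 \frac{\left(3 + \left(-1 + 2 \left(-5\right)\right)\right) A}{A} = 4 \frac{\left(3 - 11\right) A}{A} = 4 \frac{\left(-8\right) A}{A} = 4 \left(-8\right) = -32$)
$J{\left(u \left(1 + 4\right) \right)} \left(-8\right) = \left(-32\right) \left(-8\right) = 256$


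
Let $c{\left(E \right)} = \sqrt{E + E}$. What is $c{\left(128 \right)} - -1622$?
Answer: $1638$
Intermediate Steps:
$c{\left(E \right)} = \sqrt{2} \sqrt{E}$ ($c{\left(E \right)} = \sqrt{2 E} = \sqrt{2} \sqrt{E}$)
$c{\left(128 \right)} - -1622 = \sqrt{2} \sqrt{128} - -1622 = \sqrt{2} \cdot 8 \sqrt{2} + 1622 = 16 + 1622 = 1638$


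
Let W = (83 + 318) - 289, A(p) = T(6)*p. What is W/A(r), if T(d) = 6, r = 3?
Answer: 56/9 ≈ 6.2222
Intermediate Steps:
A(p) = 6*p
W = 112 (W = 401 - 289 = 112)
W/A(r) = 112/((6*3)) = 112/18 = 112*(1/18) = 56/9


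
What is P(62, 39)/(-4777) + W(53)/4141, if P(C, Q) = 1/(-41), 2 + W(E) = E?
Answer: 243728/19781557 ≈ 0.012321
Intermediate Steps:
W(E) = -2 + E
P(C, Q) = -1/41
P(62, 39)/(-4777) + W(53)/4141 = -1/41/(-4777) + (-2 + 53)/4141 = -1/41*(-1/4777) + 51*(1/4141) = 1/195857 + 51/4141 = 243728/19781557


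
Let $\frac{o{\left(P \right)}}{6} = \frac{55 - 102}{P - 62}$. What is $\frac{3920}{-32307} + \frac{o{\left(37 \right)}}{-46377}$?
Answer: $- \frac{168668762}{1387316425} \approx -0.12158$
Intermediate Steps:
$o{\left(P \right)} = - \frac{282}{-62 + P}$ ($o{\left(P \right)} = 6 \frac{55 - 102}{P - 62} = 6 \left(- \frac{47}{-62 + P}\right) = - \frac{282}{-62 + P}$)
$\frac{3920}{-32307} + \frac{o{\left(37 \right)}}{-46377} = \frac{3920}{-32307} + \frac{\left(-282\right) \frac{1}{-62 + 37}}{-46377} = 3920 \left(- \frac{1}{32307}\right) + - \frac{282}{-25} \left(- \frac{1}{46377}\right) = - \frac{3920}{32307} + \left(-282\right) \left(- \frac{1}{25}\right) \left(- \frac{1}{46377}\right) = - \frac{3920}{32307} + \frac{282}{25} \left(- \frac{1}{46377}\right) = - \frac{3920}{32307} - \frac{94}{386475} = - \frac{168668762}{1387316425}$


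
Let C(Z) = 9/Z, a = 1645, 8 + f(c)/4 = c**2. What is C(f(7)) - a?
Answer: -269771/164 ≈ -1644.9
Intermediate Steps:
f(c) = -32 + 4*c**2
C(f(7)) - a = 9/(-32 + 4*7**2) - 1*1645 = 9/(-32 + 4*49) - 1645 = 9/(-32 + 196) - 1645 = 9/164 - 1645 = -269771/164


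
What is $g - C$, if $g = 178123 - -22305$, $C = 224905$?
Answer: $-24477$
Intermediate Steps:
$g = 200428$ ($g = 178123 + 22305 = 200428$)
$g - C = 200428 - 224905 = -24477$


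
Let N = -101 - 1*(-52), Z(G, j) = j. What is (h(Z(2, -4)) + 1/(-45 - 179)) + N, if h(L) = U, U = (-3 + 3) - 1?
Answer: -11201/224 ≈ -50.004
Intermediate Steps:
U = -1 (U = 0 - 1 = -1)
h(L) = -1
N = -49 (N = -101 + 52 = -49)
(h(Z(2, -4)) + 1/(-45 - 179)) + N = (-1 + 1/(-45 - 179)) - 49 = (-1 + 1/(-224)) - 49 = (-1 - 1/224) - 49 = -225/224 - 49 = -11201/224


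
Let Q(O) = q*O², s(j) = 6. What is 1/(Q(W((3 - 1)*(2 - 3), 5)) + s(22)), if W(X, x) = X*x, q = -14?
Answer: -1/1394 ≈ -0.00071736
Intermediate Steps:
Q(O) = -14*O²
1/(Q(W((3 - 1)*(2 - 3), 5)) + s(22)) = 1/(-14*25*(2 - 3)²*(3 - 1)² + 6) = 1/(-14*((2*(-1))*5)² + 6) = 1/(-14*(-2*5)² + 6) = 1/(-14*(-10)² + 6) = 1/(-14*100 + 6) = 1/(-1400 + 6) = 1/(-1394) = -1/1394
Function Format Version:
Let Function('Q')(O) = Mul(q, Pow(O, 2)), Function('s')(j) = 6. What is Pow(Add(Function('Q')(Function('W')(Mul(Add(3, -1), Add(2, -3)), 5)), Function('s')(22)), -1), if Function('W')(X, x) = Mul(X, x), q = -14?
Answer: Rational(-1, 1394) ≈ -0.00071736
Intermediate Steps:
Function('Q')(O) = Mul(-14, Pow(O, 2))
Pow(Add(Function('Q')(Function('W')(Mul(Add(3, -1), Add(2, -3)), 5)), Function('s')(22)), -1) = Pow(Add(Mul(-14, Pow(Mul(Mul(Add(3, -1), Add(2, -3)), 5), 2)), 6), -1) = Pow(Add(Mul(-14, Pow(Mul(Mul(2, -1), 5), 2)), 6), -1) = Pow(Add(Mul(-14, Pow(Mul(-2, 5), 2)), 6), -1) = Pow(Add(Mul(-14, Pow(-10, 2)), 6), -1) = Pow(Add(Mul(-14, 100), 6), -1) = Pow(Add(-1400, 6), -1) = Pow(-1394, -1) = Rational(-1, 1394)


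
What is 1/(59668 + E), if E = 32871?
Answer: 1/92539 ≈ 1.0806e-5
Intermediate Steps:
1/(59668 + E) = 1/(59668 + 32871) = 1/92539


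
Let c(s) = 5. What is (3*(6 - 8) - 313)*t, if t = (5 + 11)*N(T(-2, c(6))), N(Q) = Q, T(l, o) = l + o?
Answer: -15312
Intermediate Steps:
t = 48 (t = (5 + 11)*(-2 + 5) = 16*3 = 48)
(3*(6 - 8) - 313)*t = (3*(6 - 8) - 313)*48 = (3*(-2) - 313)*48 = (-6 - 313)*48 = -319*48 = -15312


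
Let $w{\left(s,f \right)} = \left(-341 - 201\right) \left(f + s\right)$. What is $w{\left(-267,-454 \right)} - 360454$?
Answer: $30328$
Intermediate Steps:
$w{\left(s,f \right)} = - 542 f - 542 s$ ($w{\left(s,f \right)} = - 542 \left(f + s\right) = - 542 f - 542 s$)
$w{\left(-267,-454 \right)} - 360454 = \left(\left(-542\right) \left(-454\right) - -144714\right) - 360454 = \left(246068 + 144714\right) - 360454 = 390782 - 360454 = 30328$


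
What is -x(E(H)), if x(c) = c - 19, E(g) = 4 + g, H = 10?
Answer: 5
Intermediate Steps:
x(c) = -19 + c
-x(E(H)) = -(-19 + (4 + 10)) = -(-19 + 14) = -1*(-5) = 5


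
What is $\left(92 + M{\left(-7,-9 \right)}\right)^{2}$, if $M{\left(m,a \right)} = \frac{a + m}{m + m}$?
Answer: $\frac{425104}{49} \approx 8675.6$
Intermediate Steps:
$M{\left(m,a \right)} = \frac{a + m}{2 m}$
$\left(92 + M{\left(-7,-9 \right)}\right)^{2} = \left(92 + \frac{-9 - 7}{2 \left(-7\right)}\right)^{2} = \left(92 + \frac{1}{2} \left(- \frac{1}{7}\right) \left(-16\right)\right)^{2} = \left(92 + \frac{8}{7}\right)^{2} = \left(\frac{652}{7}\right)^{2} = \frac{425104}{49}$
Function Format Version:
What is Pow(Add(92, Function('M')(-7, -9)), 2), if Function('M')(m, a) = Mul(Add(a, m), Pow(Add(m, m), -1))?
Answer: Rational(425104, 49) ≈ 8675.6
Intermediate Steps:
Function('M')(m, a) = Mul(Rational(1, 2), Pow(m, -1), Add(a, m)) (Function('M')(m, a) = Mul(Add(a, m), Pow(Mul(2, m), -1)) = Mul(Add(a, m), Mul(Rational(1, 2), Pow(m, -1))) = Mul(Rational(1, 2), Pow(m, -1), Add(a, m)))
Pow(Add(92, Function('M')(-7, -9)), 2) = Pow(Add(92, Mul(Rational(1, 2), Pow(-7, -1), Add(-9, -7))), 2) = Pow(Add(92, Mul(Rational(1, 2), Rational(-1, 7), -16)), 2) = Pow(Add(92, Rational(8, 7)), 2) = Pow(Rational(652, 7), 2) = Rational(425104, 49)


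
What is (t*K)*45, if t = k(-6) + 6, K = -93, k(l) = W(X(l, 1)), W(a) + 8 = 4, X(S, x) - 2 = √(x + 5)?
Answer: -8370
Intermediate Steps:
X(S, x) = 2 + √(5 + x) (X(S, x) = 2 + √(x + 5) = 2 + √(5 + x))
W(a) = -4 (W(a) = -8 + 4 = -4)
k(l) = -4
t = 2 (t = -4 + 6 = 2)
(t*K)*45 = (2*(-93))*45 = -186*45 = -8370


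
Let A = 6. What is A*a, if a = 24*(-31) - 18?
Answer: -4572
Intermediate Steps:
a = -762 (a = -744 - 18 = -762)
A*a = 6*(-762) = -4572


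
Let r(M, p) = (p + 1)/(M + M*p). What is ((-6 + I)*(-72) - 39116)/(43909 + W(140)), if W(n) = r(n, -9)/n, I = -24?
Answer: -724337600/860616401 ≈ -0.84165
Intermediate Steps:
r(M, p) = (1 + p)/(M + M*p)
W(n) = n**(-2) (W(n) = 1/(n*n) = n**(-2))
((-6 + I)*(-72) - 39116)/(43909 + W(140)) = ((-6 - 24)*(-72) - 39116)/(43909 + 140**(-2)) = (-30*(-72) - 39116)/(43909 + 1/19600) = (2160 - 39116)/(860616401/19600) = -36956*19600/860616401 = -724337600/860616401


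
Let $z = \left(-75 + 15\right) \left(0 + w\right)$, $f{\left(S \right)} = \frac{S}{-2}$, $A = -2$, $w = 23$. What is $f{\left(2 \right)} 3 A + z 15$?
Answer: $-20694$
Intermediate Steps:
$f{\left(S \right)} = - \frac{S}{2}$ ($f{\left(S \right)} = S \left(- \frac{1}{2}\right) = - \frac{S}{2}$)
$z = -1380$ ($z = \left(-75 + 15\right) \left(0 + 23\right) = \left(-60\right) 23 = -1380$)
$f{\left(2 \right)} 3 A + z 15 = \left(- \frac{1}{2}\right) 2 \cdot 3 \left(-2\right) - 20700 = \left(-1\right) 3 \left(-2\right) - 20700 = \left(-3\right) \left(-2\right) - 20700 = 6 - 20700 = -20694$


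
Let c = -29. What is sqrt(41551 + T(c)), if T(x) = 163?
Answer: sqrt(41714) ≈ 204.24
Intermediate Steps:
sqrt(41551 + T(c)) = sqrt(41551 + 163) = sqrt(41714)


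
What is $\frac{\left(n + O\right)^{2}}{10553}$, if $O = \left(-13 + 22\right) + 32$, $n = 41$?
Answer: $\frac{6724}{10553} \approx 0.63717$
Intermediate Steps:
$O = 41$ ($O = 9 + 32 = 41$)
$\frac{\left(n + O\right)^{2}}{10553} = \frac{\left(41 + 41\right)^{2}}{10553} = 82^{2} \cdot \frac{1}{10553} = 6724 \cdot \frac{1}{10553} = \frac{6724}{10553}$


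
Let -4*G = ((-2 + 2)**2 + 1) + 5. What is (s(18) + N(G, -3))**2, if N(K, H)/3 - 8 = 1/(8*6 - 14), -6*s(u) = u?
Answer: 514089/1156 ≈ 444.71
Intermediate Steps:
s(u) = -u/6
G = -3/2 (G = -(((-2 + 2)**2 + 1) + 5)/4 = -((0**2 + 1) + 5)/4 = -((0 + 1) + 5)/4 = -(1 + 5)/4 = -1/4*6 = -3/2 ≈ -1.5000)
N(K, H) = 819/34 (N(K, H) = 24 + 3/(8*6 - 14) = 24 + 3/(48 - 14) = 24 + 3/34 = 819/34)
(s(18) + N(G, -3))**2 = (-1/6*18 + 819/34)**2 = (-3 + 819/34)**2 = (717/34)**2 = 514089/1156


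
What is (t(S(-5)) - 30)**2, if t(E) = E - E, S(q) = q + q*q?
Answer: 900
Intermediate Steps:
S(q) = q + q**2
t(E) = 0
(t(S(-5)) - 30)**2 = (0 - 30)**2 = (-30)**2 = 900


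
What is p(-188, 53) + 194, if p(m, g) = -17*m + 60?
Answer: 3450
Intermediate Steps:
p(m, g) = 60 - 17*m
p(-188, 53) + 194 = (60 - 17*(-188)) + 194 = (60 + 3196) + 194 = 3256 + 194 = 3450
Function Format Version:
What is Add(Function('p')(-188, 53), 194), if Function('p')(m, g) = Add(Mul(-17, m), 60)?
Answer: 3450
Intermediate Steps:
Function('p')(m, g) = Add(60, Mul(-17, m))
Add(Function('p')(-188, 53), 194) = Add(Add(60, Mul(-17, -188)), 194) = Add(Add(60, 3196), 194) = Add(3256, 194) = 3450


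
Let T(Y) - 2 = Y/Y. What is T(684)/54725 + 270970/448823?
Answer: 14830179719/24561838675 ≈ 0.60379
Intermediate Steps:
T(Y) = 3 (T(Y) = 2 + Y/Y = 2 + 1 = 3)
T(684)/54725 + 270970/448823 = 3/54725 + 270970/448823 = 14830179719/24561838675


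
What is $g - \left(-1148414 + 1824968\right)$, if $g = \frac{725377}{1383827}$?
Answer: $- \frac{936232966781}{1383827} \approx -6.7655 \cdot 10^{5}$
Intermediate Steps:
$g = \frac{725377}{1383827}$ ($g = 725377 \cdot \frac{1}{1383827} = \frac{725377}{1383827} \approx 0.52418$)
$g - \left(-1148414 + 1824968\right) = \frac{725377}{1383827} - \left(-1148414 + 1824968\right) = \frac{725377}{1383827} - 676554 = - \frac{936232966781}{1383827}$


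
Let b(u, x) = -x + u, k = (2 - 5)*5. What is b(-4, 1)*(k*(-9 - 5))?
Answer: -1050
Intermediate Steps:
k = -15 (k = -3*5 = -15)
b(u, x) = u - x
b(-4, 1)*(k*(-9 - 5)) = (-4 - 1*1)*(-15*(-9 - 5)) = (-4 - 1)*(-15*(-14)) = -5*210 = -1050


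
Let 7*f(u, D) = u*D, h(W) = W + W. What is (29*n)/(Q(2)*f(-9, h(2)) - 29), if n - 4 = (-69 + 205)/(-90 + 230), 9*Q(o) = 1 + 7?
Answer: -5046/1175 ≈ -4.2945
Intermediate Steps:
h(W) = 2*W
f(u, D) = D*u/7 (f(u, D) = (u*D)/7 = (D*u)/7 = D*u/7)
Q(o) = 8/9 (Q(o) = (1 + 7)/9 = (⅑)*8 = 8/9)
n = 174/35 (n = 4 + (-69 + 205)/(-90 + 230) = 4 + 136/140 = 4 + 136*(1/140) = 4 + 34/35 = 174/35 ≈ 4.9714)
(29*n)/(Q(2)*f(-9, h(2)) - 29) = (29*(174/35))/(8*((⅐)*(2*2)*(-9))/9 - 29) = 5046/(35*(8*((⅐)*4*(-9))/9 - 29)) = 5046/(35*((8/9)*(-36/7) - 29)) = 5046/(35*(-32/7 - 29)) = 5046/(35*(-235/7)) = (5046/35)*(-7/235) = -5046/1175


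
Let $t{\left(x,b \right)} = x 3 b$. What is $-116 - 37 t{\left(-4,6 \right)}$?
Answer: $2548$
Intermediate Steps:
$t{\left(x,b \right)} = 3 b x$ ($t{\left(x,b \right)} = 3 x b = 3 b x$)
$-116 - 37 t{\left(-4,6 \right)} = -116 - 37 \cdot 3 \cdot 6 \left(-4\right) = -116 - -2664 = -116 + 2664 = 2548$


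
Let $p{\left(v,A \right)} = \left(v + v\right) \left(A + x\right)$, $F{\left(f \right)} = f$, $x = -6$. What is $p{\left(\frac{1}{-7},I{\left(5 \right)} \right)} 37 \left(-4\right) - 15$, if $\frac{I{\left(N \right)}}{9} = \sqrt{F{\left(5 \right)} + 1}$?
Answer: $- \frac{1881}{7} + \frac{2664 \sqrt{6}}{7} \approx 663.49$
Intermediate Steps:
$I{\left(N \right)} = 9 \sqrt{6}$ ($I{\left(N \right)} = 9 \sqrt{5 + 1} = 9 \sqrt{6}$)
$p{\left(v,A \right)} = 2 v \left(-6 + A\right)$ ($p{\left(v,A \right)} = \left(v + v\right) \left(A - 6\right) = 2 v \left(-6 + A\right)$)
$p{\left(\frac{1}{-7},I{\left(5 \right)} \right)} 37 \left(-4\right) - 15 = \frac{2 \left(-6 + 9 \sqrt{6}\right)}{-7} \cdot 37 \left(-4\right) - 15 = 2 \left(- \frac{1}{7}\right) \left(-6 + 9 \sqrt{6}\right) \left(-148\right) - 15 = \left(\frac{12}{7} - \frac{18 \sqrt{6}}{7}\right) \left(-148\right) - 15 = \left(- \frac{1776}{7} + \frac{2664 \sqrt{6}}{7}\right) - 15 = - \frac{1881}{7} + \frac{2664 \sqrt{6}}{7}$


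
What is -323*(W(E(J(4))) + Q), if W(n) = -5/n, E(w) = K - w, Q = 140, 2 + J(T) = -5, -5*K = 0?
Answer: -314925/7 ≈ -44989.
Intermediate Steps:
K = 0 (K = -1/5*0 = 0)
J(T) = -7 (J(T) = -2 - 5 = -7)
E(w) = -w (E(w) = 0 - w = -w)
-323*(W(E(J(4))) + Q) = -323*(-5/((-1*(-7))) + 140) = -323*(-5/7 + 140) = -323*975/7 = -314925/7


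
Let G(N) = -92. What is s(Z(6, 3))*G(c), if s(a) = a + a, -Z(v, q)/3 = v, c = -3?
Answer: 3312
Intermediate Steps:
Z(v, q) = -3*v
s(a) = 2*a
s(Z(6, 3))*G(c) = (2*(-3*6))*(-92) = (2*(-18))*(-92) = -36*(-92) = 3312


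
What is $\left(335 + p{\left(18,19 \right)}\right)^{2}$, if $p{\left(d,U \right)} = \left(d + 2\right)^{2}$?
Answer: $540225$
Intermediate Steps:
$p{\left(d,U \right)} = \left(2 + d\right)^{2}$
$\left(335 + p{\left(18,19 \right)}\right)^{2} = \left(335 + \left(2 + 18\right)^{2}\right)^{2} = \left(335 + 20^{2}\right)^{2} = \left(335 + 400\right)^{2} = 735^{2} = 540225$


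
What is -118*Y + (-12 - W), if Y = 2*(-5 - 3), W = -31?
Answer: 1907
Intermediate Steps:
Y = -16 (Y = 2*(-8) = -16)
-118*Y + (-12 - W) = -118*(-16) + (-12 - 1*(-31)) = 1888 + (-12 + 31) = 1888 + 19 = 1907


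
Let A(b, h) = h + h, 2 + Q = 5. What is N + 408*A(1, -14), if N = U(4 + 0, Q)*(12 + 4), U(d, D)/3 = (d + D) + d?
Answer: -10896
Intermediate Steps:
Q = 3 (Q = -2 + 5 = 3)
A(b, h) = 2*h
U(d, D) = 3*D + 6*d (U(d, D) = 3*((d + D) + d) = 3*((D + d) + d) = 3*(D + 2*d) = 3*D + 6*d)
N = 528 (N = (3*3 + 6*(4 + 0))*(12 + 4) = (9 + 6*4)*16 = (9 + 24)*16 = 33*16 = 528)
N + 408*A(1, -14) = 528 + 408*(2*(-14)) = 528 + 408*(-28) = 528 - 11424 = -10896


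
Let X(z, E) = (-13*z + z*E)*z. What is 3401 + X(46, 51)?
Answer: 83809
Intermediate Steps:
X(z, E) = z*(-13*z + E*z) (X(z, E) = (-13*z + E*z)*z = z*(-13*z + E*z))
3401 + X(46, 51) = 3401 + 46²*(-13 + 51) = 3401 + 2116*38 = 3401 + 80408 = 83809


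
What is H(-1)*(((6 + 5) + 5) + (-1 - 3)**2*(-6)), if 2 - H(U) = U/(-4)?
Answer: -140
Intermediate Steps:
H(U) = 2 + U/4 (H(U) = 2 - U/(-4) = 2 - U*(-1)/4 = 2 - (-1)*U/4 = 2 + U/4)
H(-1)*(((6 + 5) + 5) + (-1 - 3)**2*(-6)) = (2 + (1/4)*(-1))*(((6 + 5) + 5) + (-1 - 3)**2*(-6)) = (2 - 1/4)*((11 + 5) + (-4)**2*(-6)) = 7*(16 + 16*(-6))/4 = 7*(16 - 96)/4 = (7/4)*(-80) = -140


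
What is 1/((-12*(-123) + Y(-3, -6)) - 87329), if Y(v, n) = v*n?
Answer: -1/85835 ≈ -1.1650e-5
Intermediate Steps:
Y(v, n) = n*v
1/((-12*(-123) + Y(-3, -6)) - 87329) = 1/((-12*(-123) - 6*(-3)) - 87329) = 1/((1476 + 18) - 87329) = 1/(1494 - 87329) = 1/(-85835) = -1/85835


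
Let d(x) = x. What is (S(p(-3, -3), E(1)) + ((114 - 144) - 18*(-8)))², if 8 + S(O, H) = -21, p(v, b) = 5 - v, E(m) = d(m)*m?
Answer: 7225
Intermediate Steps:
E(m) = m² (E(m) = m*m = m²)
S(O, H) = -29 (S(O, H) = -8 - 21 = -29)
(S(p(-3, -3), E(1)) + ((114 - 144) - 18*(-8)))² = (-29 + ((114 - 144) - 18*(-8)))² = (-29 + (-30 + 144))² = (-29 + 114)² = 85² = 7225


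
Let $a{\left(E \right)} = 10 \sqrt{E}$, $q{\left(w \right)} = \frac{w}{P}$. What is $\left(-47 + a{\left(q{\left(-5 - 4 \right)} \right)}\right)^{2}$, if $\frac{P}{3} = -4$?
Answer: $2284 - 470 \sqrt{3} \approx 1469.9$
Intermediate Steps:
$P = -12$ ($P = 3 \left(-4\right) = -12$)
$q{\left(w \right)} = - \frac{w}{12}$ ($q{\left(w \right)} = \frac{w}{-12} = w \left(- \frac{1}{12}\right) = - \frac{w}{12}$)
$\left(-47 + a{\left(q{\left(-5 - 4 \right)} \right)}\right)^{2} = \left(-47 + 10 \sqrt{- \frac{-5 - 4}{12}}\right)^{2} = \left(-47 + 10 \sqrt{\left(- \frac{1}{12}\right) \left(-9\right)}\right)^{2} = \left(-47 + 10 \sqrt{\frac{3}{4}}\right)^{2} = \left(-47 + 10 \frac{\sqrt{3}}{2}\right)^{2} = \left(-47 + 5 \sqrt{3}\right)^{2}$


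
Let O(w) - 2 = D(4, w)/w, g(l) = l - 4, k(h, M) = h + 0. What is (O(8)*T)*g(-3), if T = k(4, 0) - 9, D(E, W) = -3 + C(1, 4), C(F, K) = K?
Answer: 595/8 ≈ 74.375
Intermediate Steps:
D(E, W) = 1 (D(E, W) = -3 + 4 = 1)
k(h, M) = h
g(l) = -4 + l
T = -5 (T = 4 - 9 = -5)
O(w) = 2 + 1/w
(O(8)*T)*g(-3) = ((2 + 1/8)*(-5))*(-4 - 3) = ((2 + 1/8)*(-5))*(-7) = ((17/8)*(-5))*(-7) = -85/8*(-7) = 595/8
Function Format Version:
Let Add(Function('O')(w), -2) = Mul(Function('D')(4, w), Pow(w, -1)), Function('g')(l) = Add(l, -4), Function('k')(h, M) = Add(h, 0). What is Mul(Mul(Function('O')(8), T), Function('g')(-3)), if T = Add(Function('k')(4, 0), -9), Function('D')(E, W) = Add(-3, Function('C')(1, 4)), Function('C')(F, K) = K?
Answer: Rational(595, 8) ≈ 74.375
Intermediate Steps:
Function('D')(E, W) = 1 (Function('D')(E, W) = Add(-3, 4) = 1)
Function('k')(h, M) = h
Function('g')(l) = Add(-4, l)
T = -5 (T = Add(4, -9) = -5)
Function('O')(w) = Add(2, Pow(w, -1)) (Function('O')(w) = Add(2, Mul(1, Pow(w, -1))) = Add(2, Pow(w, -1)))
Mul(Mul(Function('O')(8), T), Function('g')(-3)) = Mul(Mul(Add(2, Pow(8, -1)), -5), Add(-4, -3)) = Mul(Mul(Add(2, Rational(1, 8)), -5), -7) = Mul(Mul(Rational(17, 8), -5), -7) = Mul(Rational(-85, 8), -7) = Rational(595, 8)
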